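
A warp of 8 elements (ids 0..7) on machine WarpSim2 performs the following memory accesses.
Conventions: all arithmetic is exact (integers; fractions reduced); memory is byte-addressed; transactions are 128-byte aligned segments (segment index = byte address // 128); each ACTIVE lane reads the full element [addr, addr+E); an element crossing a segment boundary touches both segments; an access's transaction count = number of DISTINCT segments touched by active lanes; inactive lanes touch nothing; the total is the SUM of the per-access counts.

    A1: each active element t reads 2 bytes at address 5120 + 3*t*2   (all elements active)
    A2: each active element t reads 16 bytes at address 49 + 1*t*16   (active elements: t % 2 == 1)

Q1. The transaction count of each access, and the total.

A1: 1 transaction
A2: 2 transactions

Answer: 1,2; total 3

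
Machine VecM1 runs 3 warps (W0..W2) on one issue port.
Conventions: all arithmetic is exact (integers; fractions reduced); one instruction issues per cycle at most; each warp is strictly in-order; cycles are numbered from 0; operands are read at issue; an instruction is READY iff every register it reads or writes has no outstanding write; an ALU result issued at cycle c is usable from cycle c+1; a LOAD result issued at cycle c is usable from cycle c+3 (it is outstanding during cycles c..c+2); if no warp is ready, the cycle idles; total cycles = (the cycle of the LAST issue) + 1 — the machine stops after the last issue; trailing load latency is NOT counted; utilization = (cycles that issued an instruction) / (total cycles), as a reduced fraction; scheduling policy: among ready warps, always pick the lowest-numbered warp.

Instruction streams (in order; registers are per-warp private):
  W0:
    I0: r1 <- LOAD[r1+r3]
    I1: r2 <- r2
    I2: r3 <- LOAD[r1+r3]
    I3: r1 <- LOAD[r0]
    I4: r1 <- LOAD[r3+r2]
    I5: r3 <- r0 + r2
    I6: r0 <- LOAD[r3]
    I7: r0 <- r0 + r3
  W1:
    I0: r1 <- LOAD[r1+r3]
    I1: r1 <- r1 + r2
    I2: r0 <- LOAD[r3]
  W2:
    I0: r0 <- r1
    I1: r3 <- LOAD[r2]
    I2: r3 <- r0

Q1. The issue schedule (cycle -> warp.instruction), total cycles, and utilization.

cycle 0: W0.I0
cycle 1: W0.I1
cycle 2: W1.I0
cycle 3: W0.I2
cycle 4: W0.I3
cycle 5: W1.I1
cycle 6: W1.I2
cycle 7: W0.I4
cycle 8: W0.I5
cycle 9: W0.I6
cycle 10: W2.I0
cycle 11: W2.I1
cycle 12: W0.I7
cycle 13: idle
cycle 14: W2.I2

Answer: 15 cycles, utilization 14/15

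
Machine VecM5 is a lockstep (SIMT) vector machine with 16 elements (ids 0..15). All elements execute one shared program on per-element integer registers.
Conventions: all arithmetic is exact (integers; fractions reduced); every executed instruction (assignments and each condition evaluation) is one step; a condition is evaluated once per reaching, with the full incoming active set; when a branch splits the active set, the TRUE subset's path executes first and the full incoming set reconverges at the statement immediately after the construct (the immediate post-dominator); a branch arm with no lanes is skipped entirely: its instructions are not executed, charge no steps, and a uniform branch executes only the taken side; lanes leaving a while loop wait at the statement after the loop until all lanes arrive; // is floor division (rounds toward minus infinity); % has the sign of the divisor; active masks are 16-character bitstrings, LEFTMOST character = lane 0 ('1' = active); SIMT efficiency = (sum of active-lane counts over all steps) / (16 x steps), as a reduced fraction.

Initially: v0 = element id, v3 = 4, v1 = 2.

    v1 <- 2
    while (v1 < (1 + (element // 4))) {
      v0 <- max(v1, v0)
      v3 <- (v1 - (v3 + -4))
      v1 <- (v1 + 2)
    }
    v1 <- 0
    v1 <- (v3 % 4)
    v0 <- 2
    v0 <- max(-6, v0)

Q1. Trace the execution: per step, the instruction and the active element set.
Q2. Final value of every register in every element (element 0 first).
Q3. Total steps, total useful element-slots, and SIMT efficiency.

step 0: v1 <- 2                      1111111111111111
step 1: eval (v1 < (1 + (element // 4))) 1111111111111111
step 2: v0 <- max(v1, v0)            0000000011111111
step 3: v3 <- (v1 - (v3 + -4))       0000000011111111
step 4: v1 <- (v1 + 2)               0000000011111111
step 5: eval (v1 < (1 + (element // 4))) 0000000011111111
step 6: v1 <- 0                      1111111111111111
step 7: v1 <- (v3 % 4)               1111111111111111
step 8: v0 <- 2                      1111111111111111
step 9: v0 <- max(-6, v0)            1111111111111111

Answer: 10 steps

v0: 2,2,2,2,2,2,2,2,2,2,2,2,2,2,2,2
v3: 4,4,4,4,4,4,4,4,2,2,2,2,2,2,2,2
v1: 0,0,0,0,0,0,0,0,2,2,2,2,2,2,2,2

steps = 10; useful = 128; efficiency = 128/160 = 4/5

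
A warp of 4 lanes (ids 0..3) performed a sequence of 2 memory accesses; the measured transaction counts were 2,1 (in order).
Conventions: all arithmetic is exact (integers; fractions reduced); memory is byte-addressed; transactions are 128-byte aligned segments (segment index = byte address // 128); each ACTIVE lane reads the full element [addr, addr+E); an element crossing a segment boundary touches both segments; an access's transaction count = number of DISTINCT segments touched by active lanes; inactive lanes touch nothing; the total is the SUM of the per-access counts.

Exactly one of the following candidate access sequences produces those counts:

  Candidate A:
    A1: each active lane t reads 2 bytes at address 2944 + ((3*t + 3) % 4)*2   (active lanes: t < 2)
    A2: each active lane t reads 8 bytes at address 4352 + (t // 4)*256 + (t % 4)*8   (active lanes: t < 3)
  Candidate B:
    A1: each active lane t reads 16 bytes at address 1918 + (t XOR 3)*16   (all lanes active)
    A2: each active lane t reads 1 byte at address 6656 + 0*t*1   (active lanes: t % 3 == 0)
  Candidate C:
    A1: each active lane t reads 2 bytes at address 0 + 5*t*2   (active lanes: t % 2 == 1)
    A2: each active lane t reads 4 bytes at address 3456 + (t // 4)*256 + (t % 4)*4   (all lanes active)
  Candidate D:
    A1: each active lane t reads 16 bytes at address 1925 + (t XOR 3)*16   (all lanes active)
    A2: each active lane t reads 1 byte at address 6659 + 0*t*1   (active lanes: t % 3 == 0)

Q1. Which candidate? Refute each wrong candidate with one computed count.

A: A1 gives 1 transaction, not 2
C: A1 gives 1 transaction, not 2
D: A1 gives 1 transaction, not 2
B: all counts match (2,1)

Answer: B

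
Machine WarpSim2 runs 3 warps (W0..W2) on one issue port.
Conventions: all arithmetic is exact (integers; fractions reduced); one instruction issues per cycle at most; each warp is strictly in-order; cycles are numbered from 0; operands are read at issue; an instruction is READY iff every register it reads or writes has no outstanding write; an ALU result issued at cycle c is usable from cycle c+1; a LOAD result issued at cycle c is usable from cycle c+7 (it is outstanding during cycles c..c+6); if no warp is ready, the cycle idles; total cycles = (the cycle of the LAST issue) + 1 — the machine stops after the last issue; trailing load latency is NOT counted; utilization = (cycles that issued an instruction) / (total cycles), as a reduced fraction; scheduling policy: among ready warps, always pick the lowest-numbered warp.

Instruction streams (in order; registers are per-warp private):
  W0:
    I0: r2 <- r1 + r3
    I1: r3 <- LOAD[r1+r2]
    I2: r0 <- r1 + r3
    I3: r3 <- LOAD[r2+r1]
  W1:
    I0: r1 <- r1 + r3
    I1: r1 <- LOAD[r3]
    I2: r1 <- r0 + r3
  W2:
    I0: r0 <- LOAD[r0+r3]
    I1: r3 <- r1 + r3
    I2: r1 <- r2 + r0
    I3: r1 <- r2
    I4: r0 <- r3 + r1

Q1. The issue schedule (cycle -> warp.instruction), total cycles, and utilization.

cycle 0: W0.I0
cycle 1: W0.I1
cycle 2: W1.I0
cycle 3: W1.I1
cycle 4: W2.I0
cycle 5: W2.I1
cycle 6: idle
cycle 7: idle
cycle 8: W0.I2
cycle 9: W0.I3
cycle 10: W1.I2
cycle 11: W2.I2
cycle 12: W2.I3
cycle 13: W2.I4

Answer: 14 cycles, utilization 6/7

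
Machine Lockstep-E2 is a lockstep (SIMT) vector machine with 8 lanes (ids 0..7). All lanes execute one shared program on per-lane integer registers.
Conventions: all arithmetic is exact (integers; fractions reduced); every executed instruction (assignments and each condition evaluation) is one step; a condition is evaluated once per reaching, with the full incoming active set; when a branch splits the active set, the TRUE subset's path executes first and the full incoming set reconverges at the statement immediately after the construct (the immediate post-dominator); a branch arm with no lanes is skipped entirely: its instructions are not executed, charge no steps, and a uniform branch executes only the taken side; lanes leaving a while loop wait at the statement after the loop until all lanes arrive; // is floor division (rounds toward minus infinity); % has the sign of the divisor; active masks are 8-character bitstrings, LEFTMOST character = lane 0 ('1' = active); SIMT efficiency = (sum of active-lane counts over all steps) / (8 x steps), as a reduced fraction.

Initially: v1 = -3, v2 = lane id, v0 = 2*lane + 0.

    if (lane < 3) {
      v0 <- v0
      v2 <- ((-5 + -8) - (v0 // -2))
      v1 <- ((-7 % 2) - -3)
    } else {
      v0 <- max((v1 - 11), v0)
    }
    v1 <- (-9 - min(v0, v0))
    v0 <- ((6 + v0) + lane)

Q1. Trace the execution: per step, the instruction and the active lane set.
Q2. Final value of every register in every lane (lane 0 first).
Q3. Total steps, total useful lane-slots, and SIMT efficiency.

step 0: eval (lane < 3)              11111111
step 1: v0 <- v0                     11100000
step 2: v2 <- ((-5 + -8) - (v0 // -2)) 11100000
step 3: v1 <- ((-7 % 2) - -3)        11100000
step 4: v0 <- max((v1 - 11), v0)     00011111
step 5: v1 <- (-9 - min(v0, v0))     11111111
step 6: v0 <- ((6 + v0) + lane)      11111111

Answer: 7 steps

v1: -9,-11,-13,-15,-17,-19,-21,-23
v2: -13,-12,-11,3,4,5,6,7
v0: 6,9,12,15,18,21,24,27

steps = 7; useful = 38; efficiency = 38/56 = 19/28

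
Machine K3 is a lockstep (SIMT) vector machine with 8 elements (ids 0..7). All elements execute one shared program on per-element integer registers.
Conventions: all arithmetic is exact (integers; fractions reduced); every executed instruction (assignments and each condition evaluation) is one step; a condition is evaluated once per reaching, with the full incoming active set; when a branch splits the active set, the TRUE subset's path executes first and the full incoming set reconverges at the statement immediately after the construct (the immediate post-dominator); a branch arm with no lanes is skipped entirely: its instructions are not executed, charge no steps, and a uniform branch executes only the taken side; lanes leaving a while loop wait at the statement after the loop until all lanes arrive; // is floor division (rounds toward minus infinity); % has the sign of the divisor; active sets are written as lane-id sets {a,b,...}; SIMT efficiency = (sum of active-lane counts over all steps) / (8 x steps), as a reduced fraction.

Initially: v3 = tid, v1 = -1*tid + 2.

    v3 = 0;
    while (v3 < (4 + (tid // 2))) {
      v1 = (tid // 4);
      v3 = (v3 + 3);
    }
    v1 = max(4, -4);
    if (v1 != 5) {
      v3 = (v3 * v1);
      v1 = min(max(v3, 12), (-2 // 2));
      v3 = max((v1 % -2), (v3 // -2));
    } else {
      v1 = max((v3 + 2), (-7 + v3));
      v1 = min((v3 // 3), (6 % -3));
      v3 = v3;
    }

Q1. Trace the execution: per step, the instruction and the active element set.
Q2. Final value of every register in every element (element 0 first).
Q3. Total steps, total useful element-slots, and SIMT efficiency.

step 0: v3 <- 0                      {0,1,2,3,4,5,6,7}
step 1: eval (v3 < (4 + (tid // 2))) {0,1,2,3,4,5,6,7}
step 2: v1 <- (tid // 4)             {0,1,2,3,4,5,6,7}
step 3: v3 <- (v3 + 3)               {0,1,2,3,4,5,6,7}
step 4: eval (v3 < (4 + (tid // 2))) {0,1,2,3,4,5,6,7}
step 5: v1 <- (tid // 4)             {0,1,2,3,4,5,6,7}
step 6: v3 <- (v3 + 3)               {0,1,2,3,4,5,6,7}
step 7: eval (v3 < (4 + (tid // 2))) {0,1,2,3,4,5,6,7}
step 8: v1 <- (tid // 4)             {6,7}
step 9: v3 <- (v3 + 3)               {6,7}
step 10: eval (v3 < (4 + (tid // 2))) {6,7}
step 11: v1 <- max(4, -4)             {0,1,2,3,4,5,6,7}
step 12: eval (v1 != 5)               {0,1,2,3,4,5,6,7}
step 13: v3 <- (v3 * v1)              {0,1,2,3,4,5,6,7}
step 14: v1 <- min(max(v3, 12), (-2 // 2)) {0,1,2,3,4,5,6,7}
step 15: v3 <- max((v1 % -2), (v3 // -2)) {0,1,2,3,4,5,6,7}

Answer: 16 steps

v3: -1,-1,-1,-1,-1,-1,-1,-1
v1: -1,-1,-1,-1,-1,-1,-1,-1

steps = 16; useful = 110; efficiency = 110/128 = 55/64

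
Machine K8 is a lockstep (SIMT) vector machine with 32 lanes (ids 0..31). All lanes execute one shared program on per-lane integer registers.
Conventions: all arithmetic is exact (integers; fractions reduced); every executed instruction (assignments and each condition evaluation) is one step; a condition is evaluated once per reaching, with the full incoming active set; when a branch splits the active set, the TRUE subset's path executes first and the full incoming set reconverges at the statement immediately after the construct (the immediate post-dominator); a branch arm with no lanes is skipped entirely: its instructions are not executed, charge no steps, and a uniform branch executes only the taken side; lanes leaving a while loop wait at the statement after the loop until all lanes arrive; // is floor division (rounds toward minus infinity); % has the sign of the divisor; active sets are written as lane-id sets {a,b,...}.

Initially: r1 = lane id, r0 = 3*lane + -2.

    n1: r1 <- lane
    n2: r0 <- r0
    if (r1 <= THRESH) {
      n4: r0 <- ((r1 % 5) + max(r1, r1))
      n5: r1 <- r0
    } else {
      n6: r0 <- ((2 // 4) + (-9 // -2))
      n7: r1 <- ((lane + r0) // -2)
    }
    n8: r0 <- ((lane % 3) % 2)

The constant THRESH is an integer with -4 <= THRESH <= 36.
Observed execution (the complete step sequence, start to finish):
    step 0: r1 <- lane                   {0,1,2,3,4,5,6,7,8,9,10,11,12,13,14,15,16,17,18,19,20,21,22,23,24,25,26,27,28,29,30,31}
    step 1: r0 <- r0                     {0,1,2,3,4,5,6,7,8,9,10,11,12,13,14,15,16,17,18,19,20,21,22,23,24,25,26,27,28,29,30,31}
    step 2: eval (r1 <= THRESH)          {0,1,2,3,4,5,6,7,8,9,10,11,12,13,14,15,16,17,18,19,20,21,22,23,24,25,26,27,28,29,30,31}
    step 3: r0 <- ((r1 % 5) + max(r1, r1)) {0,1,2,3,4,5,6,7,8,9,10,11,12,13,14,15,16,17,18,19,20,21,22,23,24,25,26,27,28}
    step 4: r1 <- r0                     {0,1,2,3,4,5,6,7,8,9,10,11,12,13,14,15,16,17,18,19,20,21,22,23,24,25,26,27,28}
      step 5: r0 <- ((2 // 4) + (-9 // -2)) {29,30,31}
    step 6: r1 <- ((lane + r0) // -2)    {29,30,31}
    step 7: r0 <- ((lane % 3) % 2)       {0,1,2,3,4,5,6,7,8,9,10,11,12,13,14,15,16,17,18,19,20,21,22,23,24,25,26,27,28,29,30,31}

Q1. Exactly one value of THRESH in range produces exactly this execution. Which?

Answer: THRESH = 28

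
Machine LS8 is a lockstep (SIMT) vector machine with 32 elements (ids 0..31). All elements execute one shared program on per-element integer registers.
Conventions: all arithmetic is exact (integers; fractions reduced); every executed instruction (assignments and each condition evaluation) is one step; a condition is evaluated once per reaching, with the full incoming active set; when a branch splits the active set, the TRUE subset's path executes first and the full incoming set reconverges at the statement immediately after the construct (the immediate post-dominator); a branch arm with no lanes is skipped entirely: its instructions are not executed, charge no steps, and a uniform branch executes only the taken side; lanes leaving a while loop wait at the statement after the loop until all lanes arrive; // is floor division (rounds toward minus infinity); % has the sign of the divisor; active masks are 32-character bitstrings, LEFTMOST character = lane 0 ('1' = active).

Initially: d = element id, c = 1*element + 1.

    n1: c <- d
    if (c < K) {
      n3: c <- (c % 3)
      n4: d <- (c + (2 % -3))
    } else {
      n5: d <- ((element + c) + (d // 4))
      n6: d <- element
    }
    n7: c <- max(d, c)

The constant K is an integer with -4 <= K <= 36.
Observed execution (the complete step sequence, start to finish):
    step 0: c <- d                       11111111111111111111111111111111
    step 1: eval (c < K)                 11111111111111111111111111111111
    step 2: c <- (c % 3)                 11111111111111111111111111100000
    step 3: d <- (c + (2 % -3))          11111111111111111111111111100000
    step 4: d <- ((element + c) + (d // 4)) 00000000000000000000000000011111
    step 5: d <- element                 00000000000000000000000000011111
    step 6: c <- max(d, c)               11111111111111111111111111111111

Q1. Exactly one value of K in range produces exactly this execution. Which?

Answer: K = 27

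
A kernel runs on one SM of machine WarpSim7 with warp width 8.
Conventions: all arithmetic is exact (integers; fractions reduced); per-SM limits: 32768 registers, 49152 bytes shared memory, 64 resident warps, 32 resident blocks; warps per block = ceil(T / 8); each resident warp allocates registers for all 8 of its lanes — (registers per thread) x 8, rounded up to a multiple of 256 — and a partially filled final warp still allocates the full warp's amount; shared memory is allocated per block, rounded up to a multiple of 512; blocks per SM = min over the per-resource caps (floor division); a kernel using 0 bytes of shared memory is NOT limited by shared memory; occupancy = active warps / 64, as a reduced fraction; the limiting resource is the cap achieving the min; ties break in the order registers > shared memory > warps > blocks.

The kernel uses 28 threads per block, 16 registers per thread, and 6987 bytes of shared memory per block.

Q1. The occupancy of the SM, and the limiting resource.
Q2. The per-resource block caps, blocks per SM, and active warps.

Answer: occupancy 3/8, limited by shared memory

registers: 32 blocks
shared memory: 6 blocks
warps: 16 blocks
blocks: 32 blocks

Answer: 6 blocks, 24 active warps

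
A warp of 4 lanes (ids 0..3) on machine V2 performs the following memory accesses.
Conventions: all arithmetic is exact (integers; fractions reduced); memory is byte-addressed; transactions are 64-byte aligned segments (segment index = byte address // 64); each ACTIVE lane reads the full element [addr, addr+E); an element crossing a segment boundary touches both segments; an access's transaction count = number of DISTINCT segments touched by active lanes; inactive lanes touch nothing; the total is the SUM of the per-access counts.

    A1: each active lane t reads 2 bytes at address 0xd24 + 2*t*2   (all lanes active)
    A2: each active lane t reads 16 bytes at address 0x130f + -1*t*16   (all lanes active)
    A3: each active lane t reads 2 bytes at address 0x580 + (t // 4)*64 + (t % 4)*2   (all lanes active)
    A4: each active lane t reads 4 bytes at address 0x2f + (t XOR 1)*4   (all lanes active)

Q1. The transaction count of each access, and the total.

A1: 1 transaction
A2: 2 transactions
A3: 1 transaction
A4: 1 transaction

Answer: 1,2,1,1; total 5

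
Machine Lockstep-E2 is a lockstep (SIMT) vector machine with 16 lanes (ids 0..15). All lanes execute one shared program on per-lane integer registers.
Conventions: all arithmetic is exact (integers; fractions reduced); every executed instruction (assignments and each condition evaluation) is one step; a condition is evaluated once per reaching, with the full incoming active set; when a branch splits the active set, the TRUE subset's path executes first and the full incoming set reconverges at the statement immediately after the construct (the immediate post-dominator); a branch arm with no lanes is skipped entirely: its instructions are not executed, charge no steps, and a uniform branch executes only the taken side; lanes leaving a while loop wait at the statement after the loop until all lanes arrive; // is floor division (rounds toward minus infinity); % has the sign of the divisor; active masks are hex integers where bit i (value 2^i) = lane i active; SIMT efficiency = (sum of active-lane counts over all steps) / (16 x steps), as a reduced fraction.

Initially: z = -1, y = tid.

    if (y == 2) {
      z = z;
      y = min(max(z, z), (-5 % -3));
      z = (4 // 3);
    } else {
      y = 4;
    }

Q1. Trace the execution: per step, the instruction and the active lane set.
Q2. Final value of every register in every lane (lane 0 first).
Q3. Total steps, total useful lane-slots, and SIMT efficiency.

step 0: eval (y == 2)                0xffff
step 1: z <- z                       0x0004
step 2: y <- min(max(z, z), (-5 % -3)) 0x0004
step 3: z <- (4 // 3)                0x0004
step 4: y <- 4                       0xfffb

Answer: 5 steps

z: -1,-1,1,-1,-1,-1,-1,-1,-1,-1,-1,-1,-1,-1,-1,-1
y: 4,4,-2,4,4,4,4,4,4,4,4,4,4,4,4,4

steps = 5; useful = 34; efficiency = 34/80 = 17/40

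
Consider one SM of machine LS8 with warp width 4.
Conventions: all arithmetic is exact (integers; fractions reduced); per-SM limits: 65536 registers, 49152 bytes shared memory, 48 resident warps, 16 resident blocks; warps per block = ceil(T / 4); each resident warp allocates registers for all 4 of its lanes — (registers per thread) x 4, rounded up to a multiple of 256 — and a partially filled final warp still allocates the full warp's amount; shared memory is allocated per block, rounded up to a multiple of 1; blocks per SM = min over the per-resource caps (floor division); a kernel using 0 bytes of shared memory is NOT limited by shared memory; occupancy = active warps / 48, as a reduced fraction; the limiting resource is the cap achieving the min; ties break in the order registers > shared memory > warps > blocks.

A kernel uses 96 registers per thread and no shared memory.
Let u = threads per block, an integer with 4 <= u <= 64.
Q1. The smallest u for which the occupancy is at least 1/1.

Answer: u = 9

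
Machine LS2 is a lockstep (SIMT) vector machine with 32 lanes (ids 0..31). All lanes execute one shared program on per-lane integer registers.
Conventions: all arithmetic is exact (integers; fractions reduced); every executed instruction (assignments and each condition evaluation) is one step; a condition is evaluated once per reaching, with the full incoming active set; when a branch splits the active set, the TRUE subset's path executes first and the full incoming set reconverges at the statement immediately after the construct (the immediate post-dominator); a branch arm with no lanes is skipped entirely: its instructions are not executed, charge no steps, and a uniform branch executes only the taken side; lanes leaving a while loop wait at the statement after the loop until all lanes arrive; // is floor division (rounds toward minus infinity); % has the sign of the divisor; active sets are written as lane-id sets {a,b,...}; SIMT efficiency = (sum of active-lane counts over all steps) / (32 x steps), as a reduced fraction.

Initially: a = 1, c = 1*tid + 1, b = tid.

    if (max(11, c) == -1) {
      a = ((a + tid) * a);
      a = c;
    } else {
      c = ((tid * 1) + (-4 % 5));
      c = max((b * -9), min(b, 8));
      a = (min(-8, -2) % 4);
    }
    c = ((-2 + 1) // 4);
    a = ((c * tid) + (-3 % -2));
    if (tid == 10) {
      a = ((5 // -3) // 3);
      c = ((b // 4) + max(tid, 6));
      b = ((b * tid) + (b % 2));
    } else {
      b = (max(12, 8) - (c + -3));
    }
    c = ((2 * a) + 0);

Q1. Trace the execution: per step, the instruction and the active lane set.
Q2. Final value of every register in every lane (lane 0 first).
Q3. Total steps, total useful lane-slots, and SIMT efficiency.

step 0: eval (max(11, c) == -1)      {0,1,2,3,4,5,6,7,8,9,10,11,12,13,14,15,16,17,18,19,20,21,22,23,24,25,26,27,28,29,30,31}
step 1: c <- ((tid * 1) + (-4 % 5))  {0,1,2,3,4,5,6,7,8,9,10,11,12,13,14,15,16,17,18,19,20,21,22,23,24,25,26,27,28,29,30,31}
step 2: c <- max((b * -9), min(b, 8)) {0,1,2,3,4,5,6,7,8,9,10,11,12,13,14,15,16,17,18,19,20,21,22,23,24,25,26,27,28,29,30,31}
step 3: a <- (min(-8, -2) % 4)       {0,1,2,3,4,5,6,7,8,9,10,11,12,13,14,15,16,17,18,19,20,21,22,23,24,25,26,27,28,29,30,31}
step 4: c <- ((-2 + 1) // 4)         {0,1,2,3,4,5,6,7,8,9,10,11,12,13,14,15,16,17,18,19,20,21,22,23,24,25,26,27,28,29,30,31}
step 5: a <- ((c * tid) + (-3 % -2)) {0,1,2,3,4,5,6,7,8,9,10,11,12,13,14,15,16,17,18,19,20,21,22,23,24,25,26,27,28,29,30,31}
step 6: eval (tid == 10)             {0,1,2,3,4,5,6,7,8,9,10,11,12,13,14,15,16,17,18,19,20,21,22,23,24,25,26,27,28,29,30,31}
step 7: a <- ((5 // -3) // 3)        {10}
step 8: c <- ((b // 4) + max(tid, 6)) {10}
step 9: b <- ((b * tid) + (b % 2))   {10}
step 10: b <- (max(12, 8) - (c + -3)) {0,1,2,3,4,5,6,7,8,9,11,12,13,14,15,16,17,18,19,20,21,22,23,24,25,26,27,28,29,30,31}
step 11: c <- ((2 * a) + 0)           {0,1,2,3,4,5,6,7,8,9,10,11,12,13,14,15,16,17,18,19,20,21,22,23,24,25,26,27,28,29,30,31}

Answer: 12 steps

a: -1,-2,-3,-4,-5,-6,-7,-8,-9,-10,-1,-12,-13,-14,-15,-16,-17,-18,-19,-20,-21,-22,-23,-24,-25,-26,-27,-28,-29,-30,-31,-32
c: -2,-4,-6,-8,-10,-12,-14,-16,-18,-20,-2,-24,-26,-28,-30,-32,-34,-36,-38,-40,-42,-44,-46,-48,-50,-52,-54,-56,-58,-60,-62,-64
b: 16,16,16,16,16,16,16,16,16,16,100,16,16,16,16,16,16,16,16,16,16,16,16,16,16,16,16,16,16,16,16,16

steps = 12; useful = 290; efficiency = 290/384 = 145/192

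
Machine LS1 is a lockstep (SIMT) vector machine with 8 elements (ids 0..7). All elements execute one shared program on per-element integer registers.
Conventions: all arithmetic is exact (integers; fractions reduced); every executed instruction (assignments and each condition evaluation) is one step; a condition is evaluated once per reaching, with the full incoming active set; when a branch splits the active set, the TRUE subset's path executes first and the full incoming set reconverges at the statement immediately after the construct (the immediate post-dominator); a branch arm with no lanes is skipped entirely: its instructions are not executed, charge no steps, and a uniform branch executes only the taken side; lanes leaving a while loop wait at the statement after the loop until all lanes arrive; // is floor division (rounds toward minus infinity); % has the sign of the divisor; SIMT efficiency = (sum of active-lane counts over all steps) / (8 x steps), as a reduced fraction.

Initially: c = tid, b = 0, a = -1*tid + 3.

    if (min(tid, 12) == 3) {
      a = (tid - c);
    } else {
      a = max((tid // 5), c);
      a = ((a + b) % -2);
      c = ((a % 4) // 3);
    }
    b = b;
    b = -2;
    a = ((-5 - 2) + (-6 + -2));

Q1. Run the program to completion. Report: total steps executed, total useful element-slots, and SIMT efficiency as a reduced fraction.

Answer: 8 steps, 54 useful, 27/32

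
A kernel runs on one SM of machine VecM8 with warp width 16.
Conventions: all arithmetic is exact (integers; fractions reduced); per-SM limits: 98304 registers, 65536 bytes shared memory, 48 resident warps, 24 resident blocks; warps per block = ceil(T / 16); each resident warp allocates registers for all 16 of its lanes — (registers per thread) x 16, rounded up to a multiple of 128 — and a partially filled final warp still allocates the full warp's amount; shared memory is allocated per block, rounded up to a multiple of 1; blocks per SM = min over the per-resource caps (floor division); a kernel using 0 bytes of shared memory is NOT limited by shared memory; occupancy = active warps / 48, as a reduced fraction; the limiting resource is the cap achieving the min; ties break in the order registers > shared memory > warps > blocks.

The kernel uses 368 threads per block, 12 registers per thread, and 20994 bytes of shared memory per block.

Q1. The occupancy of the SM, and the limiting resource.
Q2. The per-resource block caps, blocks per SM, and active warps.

Answer: occupancy 23/24, limited by warps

registers: 16 blocks
shared memory: 3 blocks
warps: 2 blocks
blocks: 24 blocks

Answer: 2 blocks, 46 active warps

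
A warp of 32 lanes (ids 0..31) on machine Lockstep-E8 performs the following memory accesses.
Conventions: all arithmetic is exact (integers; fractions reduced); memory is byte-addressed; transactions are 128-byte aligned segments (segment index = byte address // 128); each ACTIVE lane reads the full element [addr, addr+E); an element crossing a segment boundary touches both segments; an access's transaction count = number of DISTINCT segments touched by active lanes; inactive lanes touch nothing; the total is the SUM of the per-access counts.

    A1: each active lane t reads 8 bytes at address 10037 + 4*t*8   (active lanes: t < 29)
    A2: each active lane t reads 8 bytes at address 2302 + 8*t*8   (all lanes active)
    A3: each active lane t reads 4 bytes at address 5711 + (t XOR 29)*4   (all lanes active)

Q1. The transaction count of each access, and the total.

A1: 8 transactions
A2: 17 transactions
A3: 2 transactions

Answer: 8,17,2; total 27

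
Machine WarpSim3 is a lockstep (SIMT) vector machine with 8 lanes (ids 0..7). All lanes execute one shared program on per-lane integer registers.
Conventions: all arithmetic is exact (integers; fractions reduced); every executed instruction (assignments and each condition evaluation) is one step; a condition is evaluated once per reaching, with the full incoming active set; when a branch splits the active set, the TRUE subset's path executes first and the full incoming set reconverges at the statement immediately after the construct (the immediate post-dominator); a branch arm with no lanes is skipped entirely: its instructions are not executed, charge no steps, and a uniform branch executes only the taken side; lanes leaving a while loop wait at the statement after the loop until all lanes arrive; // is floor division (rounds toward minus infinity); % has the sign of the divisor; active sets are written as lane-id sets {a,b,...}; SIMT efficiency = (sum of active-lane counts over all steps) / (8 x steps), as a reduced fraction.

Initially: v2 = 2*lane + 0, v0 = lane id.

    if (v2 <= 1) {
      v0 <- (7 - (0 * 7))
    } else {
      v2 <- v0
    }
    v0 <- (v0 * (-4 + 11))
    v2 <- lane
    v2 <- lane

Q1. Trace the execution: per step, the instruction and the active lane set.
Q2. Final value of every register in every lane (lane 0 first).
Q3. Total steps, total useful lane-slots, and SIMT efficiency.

step 0: eval (v2 <= 1)               {0,1,2,3,4,5,6,7}
step 1: v0 <- (7 - (0 * 7))          {0}
step 2: v2 <- v0                     {1,2,3,4,5,6,7}
step 3: v0 <- (v0 * (-4 + 11))       {0,1,2,3,4,5,6,7}
step 4: v2 <- lane                   {0,1,2,3,4,5,6,7}
step 5: v2 <- lane                   {0,1,2,3,4,5,6,7}

Answer: 6 steps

v2: 0,1,2,3,4,5,6,7
v0: 49,7,14,21,28,35,42,49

steps = 6; useful = 40; efficiency = 40/48 = 5/6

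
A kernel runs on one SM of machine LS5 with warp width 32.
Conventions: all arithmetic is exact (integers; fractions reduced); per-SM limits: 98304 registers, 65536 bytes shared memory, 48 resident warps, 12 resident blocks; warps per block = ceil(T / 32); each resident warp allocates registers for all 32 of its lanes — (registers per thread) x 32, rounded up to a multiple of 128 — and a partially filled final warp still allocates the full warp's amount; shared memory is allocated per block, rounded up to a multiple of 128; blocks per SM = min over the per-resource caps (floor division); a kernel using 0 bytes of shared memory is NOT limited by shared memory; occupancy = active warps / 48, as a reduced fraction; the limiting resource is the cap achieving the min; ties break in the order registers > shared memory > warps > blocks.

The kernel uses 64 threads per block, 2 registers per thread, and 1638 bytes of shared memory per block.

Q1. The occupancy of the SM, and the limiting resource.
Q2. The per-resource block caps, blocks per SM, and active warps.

Answer: occupancy 1/2, limited by blocks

registers: 384 blocks
shared memory: 39 blocks
warps: 24 blocks
blocks: 12 blocks

Answer: 12 blocks, 24 active warps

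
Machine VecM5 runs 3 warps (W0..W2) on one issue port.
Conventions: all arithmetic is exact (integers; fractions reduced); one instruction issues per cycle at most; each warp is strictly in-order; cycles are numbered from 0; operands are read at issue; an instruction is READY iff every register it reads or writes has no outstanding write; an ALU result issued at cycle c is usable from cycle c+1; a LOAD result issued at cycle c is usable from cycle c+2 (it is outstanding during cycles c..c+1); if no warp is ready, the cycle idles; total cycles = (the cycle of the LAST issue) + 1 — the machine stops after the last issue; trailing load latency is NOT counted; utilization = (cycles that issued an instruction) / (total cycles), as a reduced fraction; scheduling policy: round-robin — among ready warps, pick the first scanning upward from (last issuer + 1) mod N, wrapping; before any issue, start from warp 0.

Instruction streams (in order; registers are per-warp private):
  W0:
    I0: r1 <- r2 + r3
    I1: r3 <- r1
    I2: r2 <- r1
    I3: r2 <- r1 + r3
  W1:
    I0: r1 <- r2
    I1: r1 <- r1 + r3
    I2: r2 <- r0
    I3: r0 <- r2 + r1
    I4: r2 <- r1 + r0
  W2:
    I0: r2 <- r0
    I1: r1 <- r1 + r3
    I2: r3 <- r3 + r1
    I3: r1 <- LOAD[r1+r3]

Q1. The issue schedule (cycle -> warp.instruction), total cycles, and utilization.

cycle 0: W0.I0
cycle 1: W1.I0
cycle 2: W2.I0
cycle 3: W0.I1
cycle 4: W1.I1
cycle 5: W2.I1
cycle 6: W0.I2
cycle 7: W1.I2
cycle 8: W2.I2
cycle 9: W0.I3
cycle 10: W1.I3
cycle 11: W2.I3
cycle 12: W1.I4

Answer: 13 cycles, utilization 1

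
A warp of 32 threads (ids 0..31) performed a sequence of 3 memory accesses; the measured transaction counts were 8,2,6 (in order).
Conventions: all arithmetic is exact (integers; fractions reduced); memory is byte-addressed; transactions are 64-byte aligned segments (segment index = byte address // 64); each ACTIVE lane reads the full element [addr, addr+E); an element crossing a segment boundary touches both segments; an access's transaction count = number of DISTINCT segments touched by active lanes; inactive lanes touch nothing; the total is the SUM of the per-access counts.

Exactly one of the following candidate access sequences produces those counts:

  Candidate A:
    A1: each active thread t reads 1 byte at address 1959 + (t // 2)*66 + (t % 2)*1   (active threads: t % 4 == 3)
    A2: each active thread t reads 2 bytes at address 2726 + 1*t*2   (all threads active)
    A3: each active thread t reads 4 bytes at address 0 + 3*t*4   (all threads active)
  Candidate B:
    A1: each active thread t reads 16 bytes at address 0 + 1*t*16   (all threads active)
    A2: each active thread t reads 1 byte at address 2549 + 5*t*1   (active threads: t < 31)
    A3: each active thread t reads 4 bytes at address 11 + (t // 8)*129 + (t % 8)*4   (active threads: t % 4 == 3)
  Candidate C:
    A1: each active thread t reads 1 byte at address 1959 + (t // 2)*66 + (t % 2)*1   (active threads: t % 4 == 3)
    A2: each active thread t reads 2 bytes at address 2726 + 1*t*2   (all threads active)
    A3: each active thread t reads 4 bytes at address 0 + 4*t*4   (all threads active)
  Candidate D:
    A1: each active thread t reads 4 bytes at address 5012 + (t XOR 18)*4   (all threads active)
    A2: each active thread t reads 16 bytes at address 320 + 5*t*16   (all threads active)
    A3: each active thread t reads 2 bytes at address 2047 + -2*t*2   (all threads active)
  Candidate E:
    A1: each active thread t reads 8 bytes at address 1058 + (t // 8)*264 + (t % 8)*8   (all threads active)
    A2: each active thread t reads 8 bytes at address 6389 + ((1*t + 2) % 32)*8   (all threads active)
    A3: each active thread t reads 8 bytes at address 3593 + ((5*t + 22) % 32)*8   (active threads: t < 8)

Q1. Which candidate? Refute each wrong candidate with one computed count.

B: A2 gives 4 transactions, not 2
C: A3 gives 8 transactions, not 6
D: A1 gives 3 transactions, not 8
E: A2 gives 5 transactions, not 2
A: all counts match (8,2,6)

Answer: A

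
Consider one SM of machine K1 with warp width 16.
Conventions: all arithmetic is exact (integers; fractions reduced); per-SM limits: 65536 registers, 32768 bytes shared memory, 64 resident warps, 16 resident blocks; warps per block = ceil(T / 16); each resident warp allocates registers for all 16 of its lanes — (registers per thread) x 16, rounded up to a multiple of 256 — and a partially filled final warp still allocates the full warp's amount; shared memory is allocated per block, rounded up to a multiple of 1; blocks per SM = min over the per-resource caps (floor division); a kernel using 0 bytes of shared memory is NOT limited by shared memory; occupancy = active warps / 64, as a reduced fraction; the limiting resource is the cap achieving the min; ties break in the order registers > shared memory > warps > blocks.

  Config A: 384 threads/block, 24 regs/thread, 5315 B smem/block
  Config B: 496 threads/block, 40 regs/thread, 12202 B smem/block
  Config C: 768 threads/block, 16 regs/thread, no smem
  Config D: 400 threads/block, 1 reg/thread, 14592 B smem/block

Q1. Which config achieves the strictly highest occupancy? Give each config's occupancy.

occupancies: A 3/4, B 31/32, C 3/4, D 25/32

Answer: B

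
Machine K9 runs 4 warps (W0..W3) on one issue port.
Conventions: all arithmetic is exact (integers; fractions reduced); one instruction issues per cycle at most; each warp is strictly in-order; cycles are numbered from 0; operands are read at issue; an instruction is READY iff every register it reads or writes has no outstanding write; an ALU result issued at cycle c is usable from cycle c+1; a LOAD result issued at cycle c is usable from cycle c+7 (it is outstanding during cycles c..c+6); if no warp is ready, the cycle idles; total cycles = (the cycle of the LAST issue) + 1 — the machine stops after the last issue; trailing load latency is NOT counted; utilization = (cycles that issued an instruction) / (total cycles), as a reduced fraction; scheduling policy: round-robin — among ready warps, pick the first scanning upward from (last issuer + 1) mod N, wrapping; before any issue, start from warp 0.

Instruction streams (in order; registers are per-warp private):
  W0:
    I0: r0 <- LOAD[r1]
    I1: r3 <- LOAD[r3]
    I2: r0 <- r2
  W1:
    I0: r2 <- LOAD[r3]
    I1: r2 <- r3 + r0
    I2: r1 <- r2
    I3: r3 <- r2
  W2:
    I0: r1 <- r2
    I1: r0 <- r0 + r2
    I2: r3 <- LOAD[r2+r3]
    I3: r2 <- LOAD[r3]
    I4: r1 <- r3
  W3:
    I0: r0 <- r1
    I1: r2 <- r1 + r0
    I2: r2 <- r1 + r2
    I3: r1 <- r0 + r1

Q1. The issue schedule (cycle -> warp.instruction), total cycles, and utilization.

cycle 0: W0.I0
cycle 1: W1.I0
cycle 2: W2.I0
cycle 3: W3.I0
cycle 4: W0.I1
cycle 5: W2.I1
cycle 6: W3.I1
cycle 7: W0.I2
cycle 8: W1.I1
cycle 9: W2.I2
cycle 10: W3.I2
cycle 11: W1.I2
cycle 12: W3.I3
cycle 13: W1.I3
cycle 14: idle
cycle 15: idle
cycle 16: W2.I3
cycle 17: W2.I4

Answer: 18 cycles, utilization 8/9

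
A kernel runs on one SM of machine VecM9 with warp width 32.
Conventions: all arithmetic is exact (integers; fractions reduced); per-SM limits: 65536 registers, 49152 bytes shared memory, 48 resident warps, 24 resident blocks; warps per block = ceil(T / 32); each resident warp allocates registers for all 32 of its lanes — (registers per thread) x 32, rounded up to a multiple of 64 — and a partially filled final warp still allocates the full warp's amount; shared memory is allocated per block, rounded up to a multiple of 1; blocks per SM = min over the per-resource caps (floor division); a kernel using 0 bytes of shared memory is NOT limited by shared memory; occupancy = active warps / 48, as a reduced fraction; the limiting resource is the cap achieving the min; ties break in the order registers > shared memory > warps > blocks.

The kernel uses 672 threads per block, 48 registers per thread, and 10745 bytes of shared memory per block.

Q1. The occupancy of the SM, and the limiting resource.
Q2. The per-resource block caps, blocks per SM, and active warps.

Answer: occupancy 7/8, limited by registers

registers: 2 blocks
shared memory: 4 blocks
warps: 2 blocks
blocks: 24 blocks

Answer: 2 blocks, 42 active warps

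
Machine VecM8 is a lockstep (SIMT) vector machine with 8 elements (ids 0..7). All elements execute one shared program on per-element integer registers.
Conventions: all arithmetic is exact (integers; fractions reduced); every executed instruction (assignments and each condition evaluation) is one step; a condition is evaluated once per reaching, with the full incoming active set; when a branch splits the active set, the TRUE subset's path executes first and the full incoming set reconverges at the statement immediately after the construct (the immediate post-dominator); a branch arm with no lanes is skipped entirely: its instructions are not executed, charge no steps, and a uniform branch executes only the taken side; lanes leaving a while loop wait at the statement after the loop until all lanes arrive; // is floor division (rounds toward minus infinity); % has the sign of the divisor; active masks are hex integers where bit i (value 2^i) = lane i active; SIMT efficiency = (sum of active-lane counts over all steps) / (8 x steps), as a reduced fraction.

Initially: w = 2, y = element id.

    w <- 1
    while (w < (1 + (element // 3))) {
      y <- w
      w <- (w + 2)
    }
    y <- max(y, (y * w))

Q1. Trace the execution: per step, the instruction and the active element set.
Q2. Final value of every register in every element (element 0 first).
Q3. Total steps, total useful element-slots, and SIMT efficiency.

step 0: w <- 1                       0xff
step 1: eval (w < (1 + (element // 3))) 0xff
step 2: y <- w                       0xf8
step 3: w <- (w + 2)                 0xf8
step 4: eval (w < (1 + (element // 3))) 0xf8
step 5: y <- max(y, (y * w))         0xff

Answer: 6 steps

w: 1,1,1,3,3,3,3,3
y: 0,1,2,3,3,3,3,3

steps = 6; useful = 39; efficiency = 39/48 = 13/16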